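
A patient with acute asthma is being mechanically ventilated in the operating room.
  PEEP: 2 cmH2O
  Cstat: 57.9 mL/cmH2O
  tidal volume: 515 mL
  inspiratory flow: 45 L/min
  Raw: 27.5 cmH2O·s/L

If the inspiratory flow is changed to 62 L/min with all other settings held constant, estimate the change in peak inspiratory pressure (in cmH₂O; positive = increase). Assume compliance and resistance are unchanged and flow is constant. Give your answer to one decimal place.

Flow: 45 L/min ÷ 60 = 0.75 L/s.
New flow: 62 L/min ÷ 60 = 1.0333 L/s.
PIP = Vt/C + R·V̇ + PEEP (constant-flow equation of motion).
Only the resistive term changes: ΔPIP = R × ΔV̇ = 27.5 × (1.0333 − 0.75) = 27.5 × 0.2833 = 7.791 cmH2O.

7.8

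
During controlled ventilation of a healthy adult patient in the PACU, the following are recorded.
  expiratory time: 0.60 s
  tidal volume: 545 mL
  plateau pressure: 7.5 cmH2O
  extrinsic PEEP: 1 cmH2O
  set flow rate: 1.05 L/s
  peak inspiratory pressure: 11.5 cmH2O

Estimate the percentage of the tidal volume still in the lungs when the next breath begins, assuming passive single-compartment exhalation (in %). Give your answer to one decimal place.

15.3

R = (PIP − Pplat)/V̇ = (11.5 − 7.5) / 1.05 = 4.0/1.05 = 3.81 cmH2O·s/L.
C = Vt/(Pplat − PEEP) = 545.0 / (7.5 − 1) = 545.0/6.5 = 83.846 mL/cmH2O.
τ = R × C = 3.81 × 0.08385 L/cmH2O = 0.3195 s.
Fraction remaining at end-expiration = e^(−Te/τ) = e^(−0.60/0.3195) = 0.1529 → 15.29%.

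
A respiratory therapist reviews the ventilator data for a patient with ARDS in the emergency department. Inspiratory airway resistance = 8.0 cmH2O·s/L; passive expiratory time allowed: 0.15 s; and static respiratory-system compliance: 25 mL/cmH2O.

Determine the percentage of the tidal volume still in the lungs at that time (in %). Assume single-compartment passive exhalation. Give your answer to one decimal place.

τ = R × C = 8.0 × 25 mL/cmH2O = 8.0 × 0.025 L/cmH2O = 0.2 s.
Passive exhalation: V(t)/V₀ = e^(−t/τ) = e^(−0.15/0.2) = 0.4724.
Fraction remaining = 0.4724 → 47.24%.

47.2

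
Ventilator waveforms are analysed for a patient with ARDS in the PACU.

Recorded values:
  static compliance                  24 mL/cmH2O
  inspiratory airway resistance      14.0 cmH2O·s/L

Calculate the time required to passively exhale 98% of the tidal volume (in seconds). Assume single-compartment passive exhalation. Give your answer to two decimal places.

1.31

τ = R × C = 14.0 × 24 mL/cmH2O = 14.0 × 0.024 L/cmH2O = 0.336 s.
Exhaled fraction f = 1 − e^(−t/τ) → t = −τ·ln(1 − f) = −0.336·ln(0.02) = 1.314 s.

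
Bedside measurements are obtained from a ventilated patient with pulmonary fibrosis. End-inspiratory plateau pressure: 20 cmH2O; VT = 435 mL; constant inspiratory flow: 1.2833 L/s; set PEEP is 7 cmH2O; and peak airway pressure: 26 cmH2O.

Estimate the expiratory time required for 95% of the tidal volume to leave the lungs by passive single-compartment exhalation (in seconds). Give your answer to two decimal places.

0.47

R = (PIP − Pplat)/V̇ = (26 − 20) / 1.2833 = 6.0/1.2833 = 4.675 cmH2O·s/L.
C = Vt/(Pplat − PEEP) = 435.0 / (20 − 7) = 435.0/13.0 = 33.462 mL/cmH2O.
τ = R × C = 4.675 × 0.03346 L/cmH2O = 0.1564 s.
t = −τ·ln(1 − 0.95) = −0.1564·ln(0.05) = 0.4685 s.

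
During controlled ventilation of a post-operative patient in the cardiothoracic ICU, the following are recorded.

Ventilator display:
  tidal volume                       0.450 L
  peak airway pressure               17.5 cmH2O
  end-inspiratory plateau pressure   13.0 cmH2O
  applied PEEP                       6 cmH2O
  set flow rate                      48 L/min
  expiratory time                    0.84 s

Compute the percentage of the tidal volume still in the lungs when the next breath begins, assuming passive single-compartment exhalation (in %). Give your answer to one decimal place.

Flow: 48 L/min ÷ 60 = 0.8 L/s.
R = (PIP − Pplat)/V̇ = (17.5 − 13.0) / 0.8 = 4.5/0.8 = 5.625 cmH2O·s/L.
C = Vt/(Pplat − PEEP) = 450.0 / (13.0 − 6) = 450.0/7.0 = 64.286 mL/cmH2O.
τ = R × C = 5.625 × 0.06429 L/cmH2O = 0.3616 s.
Fraction remaining at end-expiration = e^(−Te/τ) = e^(−0.84/0.3616) = 0.09798 → 9.798%.

9.8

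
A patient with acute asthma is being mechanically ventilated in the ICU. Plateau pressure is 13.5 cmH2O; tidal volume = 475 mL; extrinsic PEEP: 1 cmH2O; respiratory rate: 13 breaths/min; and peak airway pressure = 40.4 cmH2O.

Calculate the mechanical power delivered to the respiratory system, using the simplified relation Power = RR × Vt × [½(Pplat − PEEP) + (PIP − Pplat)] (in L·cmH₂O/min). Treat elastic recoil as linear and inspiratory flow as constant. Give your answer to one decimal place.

204.7

Per-breath work = Vt × [½(Pplat−PEEP) + (PIP−Pplat)] = 0.475 × [0.5×12.5 + 26.9] = 0.475 × 33.15 = 15.746 L·cmH2O.
Power = 13 × 15.746 = 204.7 L·cmH2O/min.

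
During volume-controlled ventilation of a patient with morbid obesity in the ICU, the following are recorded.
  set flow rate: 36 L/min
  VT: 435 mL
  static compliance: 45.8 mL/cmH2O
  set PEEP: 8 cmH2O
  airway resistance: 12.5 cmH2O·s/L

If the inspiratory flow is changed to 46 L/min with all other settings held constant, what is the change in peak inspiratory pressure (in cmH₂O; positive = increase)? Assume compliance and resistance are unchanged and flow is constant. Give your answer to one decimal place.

2.1

Flow: 36 L/min ÷ 60 = 0.6 L/s.
New flow: 46 L/min ÷ 60 = 0.7667 L/s.
PIP = Vt/C + R·V̇ + PEEP (constant-flow equation of motion).
Only the resistive term changes: ΔPIP = R × ΔV̇ = 12.5 × (0.7667 − 0.6) = 12.5 × 0.1667 = 2.084 cmH2O.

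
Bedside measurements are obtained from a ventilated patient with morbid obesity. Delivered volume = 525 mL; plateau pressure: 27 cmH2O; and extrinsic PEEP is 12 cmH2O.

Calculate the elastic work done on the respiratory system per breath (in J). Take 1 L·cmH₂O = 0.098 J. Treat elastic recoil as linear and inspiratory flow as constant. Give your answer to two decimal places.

Elastic work ≈ ½ × (Pplat − PEEP) × Vt = 0.5 × (27 − 12) × 0.525 L = 0.5 × 15.0 × 0.525 = 3.938 L·cmH2O.
× 0.098 J/(L·cmH2O) → 0.3859 J.

0.39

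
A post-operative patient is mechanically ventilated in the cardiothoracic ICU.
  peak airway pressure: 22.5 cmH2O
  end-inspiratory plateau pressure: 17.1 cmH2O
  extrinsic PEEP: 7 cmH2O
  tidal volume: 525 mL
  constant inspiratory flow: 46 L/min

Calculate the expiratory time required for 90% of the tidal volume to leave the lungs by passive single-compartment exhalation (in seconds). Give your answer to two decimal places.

0.84

Flow: 46 L/min ÷ 60 = 0.7667 L/s.
R = (PIP − Pplat)/V̇ = (22.5 − 17.1) / 0.7667 = 5.4/0.7667 = 7.043 cmH2O·s/L.
C = Vt/(Pplat − PEEP) = 525.0 / (17.1 − 7) = 525.0/10.1 = 51.98 mL/cmH2O.
τ = R × C = 7.043 × 0.05198 L/cmH2O = 0.3661 s.
t = −τ·ln(1 − 0.90) = −0.3661·ln(0.1) = 0.843 s.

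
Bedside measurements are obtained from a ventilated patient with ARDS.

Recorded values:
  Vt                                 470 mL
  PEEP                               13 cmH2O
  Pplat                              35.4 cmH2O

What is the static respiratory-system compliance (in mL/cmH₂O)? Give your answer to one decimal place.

Cstat = Vt / (Pplat − PEEP) = 470 / (35.4 − 13) = 470 / 22.4 = 20.982 mL/cmH2O.

21.0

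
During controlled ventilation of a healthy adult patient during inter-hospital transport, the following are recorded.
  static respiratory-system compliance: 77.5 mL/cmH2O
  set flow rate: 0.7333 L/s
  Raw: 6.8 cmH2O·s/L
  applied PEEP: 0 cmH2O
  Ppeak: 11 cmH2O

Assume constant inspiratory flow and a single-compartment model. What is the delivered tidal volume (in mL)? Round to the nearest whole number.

466

Equation of motion (constant flow): PIP = Vt/C + R·V̇ + PEEP.
Vt/C = PIP − R·V̇ − PEEP = 11 − 4.986 − 0 = 6.014 cmH2O.
Vt = C × 6.014 = 77.5 × 6.014 = 466.09 mL.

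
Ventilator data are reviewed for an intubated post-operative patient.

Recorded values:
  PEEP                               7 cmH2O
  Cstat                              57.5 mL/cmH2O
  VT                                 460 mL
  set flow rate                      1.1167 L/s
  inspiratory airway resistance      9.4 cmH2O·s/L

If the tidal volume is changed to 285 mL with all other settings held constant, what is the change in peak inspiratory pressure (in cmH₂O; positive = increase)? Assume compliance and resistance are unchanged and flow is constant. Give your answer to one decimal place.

-3.0

PIP = Vt/C + R·V̇ + PEEP (constant-flow equation of motion).
Only the elastic term changes: ΔPIP = ΔVt / C = (285 − 460) / 57.5 = -3.043 cmH2O.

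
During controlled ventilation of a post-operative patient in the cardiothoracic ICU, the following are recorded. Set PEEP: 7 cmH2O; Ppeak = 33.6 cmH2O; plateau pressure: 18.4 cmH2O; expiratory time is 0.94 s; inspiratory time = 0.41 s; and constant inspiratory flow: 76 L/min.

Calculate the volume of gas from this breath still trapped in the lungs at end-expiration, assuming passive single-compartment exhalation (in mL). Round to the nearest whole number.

Flow: 76 L/min ÷ 60 = 1.2667 L/s.
Vt = flow × Ti = 1.2667 L/s × 0.41 s × 1000 mL/L = 519.35 mL.
R = (PIP − Pplat)/V̇ = (33.6 − 18.4) / 1.2667 = 15.2/1.2667 = 12.0 cmH2O·s/L.
C = Vt/(Pplat − PEEP) = 519.35 / (18.4 − 7) = 519.35/11.4 = 45.557 mL/cmH2O.
τ = R × C = 12.0 × 0.04556 L/cmH2O = 0.5467 s.
Fraction remaining = e^(−Te/τ) = e^(−0.94/0.5467) = 0.1792.
Trapped volume = 519.35 × 0.1792 = 93.068 mL.

93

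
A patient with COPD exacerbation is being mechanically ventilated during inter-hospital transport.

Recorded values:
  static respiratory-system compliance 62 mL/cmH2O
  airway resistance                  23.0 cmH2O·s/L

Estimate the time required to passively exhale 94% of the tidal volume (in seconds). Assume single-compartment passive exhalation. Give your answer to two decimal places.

τ = R × C = 23.0 × 62 mL/cmH2O = 23.0 × 0.062 L/cmH2O = 1.426 s.
Exhaled fraction f = 1 − e^(−t/τ) → t = −τ·ln(1 − f) = −1.426·ln(0.06) = 4.012 s.

4.01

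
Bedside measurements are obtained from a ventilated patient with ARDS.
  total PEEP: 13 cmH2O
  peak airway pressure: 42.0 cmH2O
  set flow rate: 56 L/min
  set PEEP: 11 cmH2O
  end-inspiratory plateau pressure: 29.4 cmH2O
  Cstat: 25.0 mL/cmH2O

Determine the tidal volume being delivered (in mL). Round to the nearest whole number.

410

End-expiratory occlusion gives total PEEP = 13 cmH2O (intrinsic PEEP = 13 − 11 = 2). Use total PEEP for the elastic gradient.
Vt = Cstat × (Pplat − PEEPtotal) = 25.0 × (29.4 − 13) = 25.0 × 16.4 = 410.0 mL.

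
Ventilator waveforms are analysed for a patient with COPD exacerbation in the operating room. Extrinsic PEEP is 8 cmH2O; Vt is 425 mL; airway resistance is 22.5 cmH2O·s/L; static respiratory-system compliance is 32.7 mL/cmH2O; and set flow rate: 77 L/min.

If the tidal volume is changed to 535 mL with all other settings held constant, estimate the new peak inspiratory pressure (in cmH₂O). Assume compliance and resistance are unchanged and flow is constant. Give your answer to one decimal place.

Flow: 77 L/min ÷ 60 = 1.2833 L/s.
PIP = Vt/C + R·V̇ + PEEP (constant-flow equation of motion).
Only the elastic term changes: ΔPIP = ΔVt / C = (535 − 425) / 32.7 = 3.364 cmH2O.
Original PIP = 425/32.7 + 22.5×1.2833 + 8 = 49.871 cmH2O; new PIP = 49.871 + (3.364) = 53.235 cmH2O.

53.2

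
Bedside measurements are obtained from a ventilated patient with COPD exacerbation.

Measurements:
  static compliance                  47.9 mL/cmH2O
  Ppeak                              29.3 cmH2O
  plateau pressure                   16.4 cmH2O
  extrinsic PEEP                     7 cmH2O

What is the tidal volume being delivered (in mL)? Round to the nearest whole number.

450

Vt = Cstat × (Pplat − PEEP) = 47.9 × (16.4 − 7) = 47.9 × 9.4 = 450.26 mL.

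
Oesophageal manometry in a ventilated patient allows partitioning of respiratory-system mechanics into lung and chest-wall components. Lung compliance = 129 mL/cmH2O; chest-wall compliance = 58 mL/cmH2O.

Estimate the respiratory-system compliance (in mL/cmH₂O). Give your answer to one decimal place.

Lung and chest wall are elastances in series: 1/Crs = 1/CL + 1/Ccw.
1/Crs = 1/129 + 1/58 = 0.02499.
Crs = 40.016 mL/cmH2O.

40.0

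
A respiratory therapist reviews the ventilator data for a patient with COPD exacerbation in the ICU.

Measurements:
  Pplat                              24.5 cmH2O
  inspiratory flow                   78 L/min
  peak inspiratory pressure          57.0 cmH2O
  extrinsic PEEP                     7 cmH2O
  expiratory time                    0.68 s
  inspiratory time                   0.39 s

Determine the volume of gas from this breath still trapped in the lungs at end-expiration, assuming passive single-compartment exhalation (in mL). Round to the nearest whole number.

198

Flow: 78 L/min ÷ 60 = 1.3 L/s.
Vt = flow × Ti = 1.3 L/s × 0.39 s × 1000 mL/L = 507.0 mL.
R = (PIP − Pplat)/V̇ = (57.0 − 24.5) / 1.3 = 32.5/1.3 = 25.0 cmH2O·s/L.
C = Vt/(Pplat − PEEP) = 507.0 / (24.5 − 7) = 507.0/17.5 = 28.971 mL/cmH2O.
τ = R × C = 25.0 × 0.02897 L/cmH2O = 0.7243 s.
Fraction remaining = e^(−Te/τ) = e^(−0.68/0.7243) = 0.3911.
Trapped volume = 507.0 × 0.3911 = 198.29 mL.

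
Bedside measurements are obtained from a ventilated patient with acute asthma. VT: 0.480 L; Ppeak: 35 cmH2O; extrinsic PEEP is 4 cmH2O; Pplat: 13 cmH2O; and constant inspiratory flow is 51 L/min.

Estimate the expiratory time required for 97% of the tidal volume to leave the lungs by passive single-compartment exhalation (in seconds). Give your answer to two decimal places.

4.84

Flow: 51 L/min ÷ 60 = 0.85 L/s.
R = (PIP − Pplat)/V̇ = (35 − 13) / 0.85 = 22.0/0.85 = 25.882 cmH2O·s/L.
C = Vt/(Pplat − PEEP) = 480.0 / (13 − 4) = 480.0/9.0 = 53.333 mL/cmH2O.
τ = R × C = 25.882 × 0.05333 L/cmH2O = 1.38 s.
t = −τ·ln(1 − 0.97) = −1.38·ln(0.03) = 4.839 s.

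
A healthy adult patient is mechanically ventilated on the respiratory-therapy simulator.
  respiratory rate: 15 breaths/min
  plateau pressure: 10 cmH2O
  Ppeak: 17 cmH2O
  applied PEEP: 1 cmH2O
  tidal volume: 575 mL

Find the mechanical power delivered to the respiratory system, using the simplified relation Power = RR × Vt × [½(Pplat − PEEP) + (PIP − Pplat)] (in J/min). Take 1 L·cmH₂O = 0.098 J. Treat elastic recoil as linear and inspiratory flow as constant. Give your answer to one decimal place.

Per-breath work = Vt × [½(Pplat−PEEP) + (PIP−Pplat)] = 0.575 × [0.5×9.0 + 7.0] = 0.575 × 11.5 = 6.613 L·cmH2O.
Power = 15 × 6.613 = 99.195 L·cmH2O/min.
× 0.098 J/(L·cmH2O) → 9.721 J/min.

9.7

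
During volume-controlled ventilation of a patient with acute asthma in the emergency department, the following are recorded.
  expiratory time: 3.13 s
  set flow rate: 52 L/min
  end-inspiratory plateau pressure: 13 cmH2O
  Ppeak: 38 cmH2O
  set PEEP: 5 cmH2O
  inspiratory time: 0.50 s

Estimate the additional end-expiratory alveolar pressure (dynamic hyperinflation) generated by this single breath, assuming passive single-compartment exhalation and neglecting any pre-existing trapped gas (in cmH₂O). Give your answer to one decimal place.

Flow: 52 L/min ÷ 60 = 0.8667 L/s.
Vt = flow × Ti = 0.8667 L/s × 0.50 s × 1000 mL/L = 433.35 mL.
R = (PIP − Pplat)/V̇ = (38 − 13) / 0.8667 = 25.0/0.8667 = 28.845 cmH2O·s/L.
C = Vt/(Pplat − PEEP) = 433.35 / (13 − 5) = 433.35/8.0 = 54.169 mL/cmH2O.
τ = R × C = 28.845 × 0.05417 L/cmH2O = 1.563 s.
Fraction remaining = e^(−Te/τ) = e^(−3.13/1.563) = 0.135; trapped volume = 433.35 × 0.135 = 58.502 mL.
Additional alveolar pressure from trapping ≈ V_trapped / C = 58.502 / 54.169 = 1.08 cmH2O.

1.1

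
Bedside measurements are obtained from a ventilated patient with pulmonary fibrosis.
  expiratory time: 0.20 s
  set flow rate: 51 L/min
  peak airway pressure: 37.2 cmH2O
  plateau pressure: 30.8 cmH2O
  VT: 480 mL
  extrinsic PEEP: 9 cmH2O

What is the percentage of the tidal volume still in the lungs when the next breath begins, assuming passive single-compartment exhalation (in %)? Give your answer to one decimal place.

29.9

Flow: 51 L/min ÷ 60 = 0.85 L/s.
R = (PIP − Pplat)/V̇ = (37.2 − 30.8) / 0.85 = 6.4/0.85 = 7.529 cmH2O·s/L.
C = Vt/(Pplat − PEEP) = 480.0 / (30.8 − 9) = 480.0/21.8 = 22.018 mL/cmH2O.
τ = R × C = 7.529 × 0.02202 L/cmH2O = 0.1658 s.
Fraction remaining at end-expiration = e^(−Te/τ) = e^(−0.20/0.1658) = 0.2993 → 29.93%.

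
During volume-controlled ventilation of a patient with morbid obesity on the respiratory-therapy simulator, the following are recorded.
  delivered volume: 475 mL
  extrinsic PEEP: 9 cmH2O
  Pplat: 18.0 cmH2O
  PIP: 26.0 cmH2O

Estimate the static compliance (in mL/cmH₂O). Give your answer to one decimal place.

Cstat = Vt / (Pplat − PEEP) = 475 / (18.0 − 9) = 475 / 9.0 = 52.778 mL/cmH2O.

52.8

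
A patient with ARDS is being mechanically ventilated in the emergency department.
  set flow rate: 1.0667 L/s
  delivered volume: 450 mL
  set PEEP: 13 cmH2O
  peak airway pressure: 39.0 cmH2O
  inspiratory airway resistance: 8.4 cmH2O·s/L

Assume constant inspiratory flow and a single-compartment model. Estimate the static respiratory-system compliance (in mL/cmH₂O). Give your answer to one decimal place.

26.4

Equation of motion (constant flow): PIP = Vt/C + R·V̇ + PEEP.
Vt/C = PIP − R·V̇ − PEEP = 39.0 − 8.4×1.0667 − 13 = 39.0 − 8.96 − 13 = 17.04 cmH2O.
C = Vt / 17.04 = 450 / 17.04 = 26.408 mL/cmH2O.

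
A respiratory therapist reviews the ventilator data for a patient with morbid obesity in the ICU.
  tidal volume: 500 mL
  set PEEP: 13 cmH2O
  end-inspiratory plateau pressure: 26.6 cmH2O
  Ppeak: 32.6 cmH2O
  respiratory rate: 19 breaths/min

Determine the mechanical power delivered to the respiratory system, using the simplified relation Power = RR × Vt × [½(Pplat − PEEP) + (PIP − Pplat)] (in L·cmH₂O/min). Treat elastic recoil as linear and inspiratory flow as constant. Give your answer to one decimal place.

Per-breath work = Vt × [½(Pplat−PEEP) + (PIP−Pplat)] = 0.500 × [0.5×13.6 + 6.0] = 0.500 × 12.8 = 6.4 L·cmH2O.
Power = 19 × 6.4 = 121.6 L·cmH2O/min.

121.6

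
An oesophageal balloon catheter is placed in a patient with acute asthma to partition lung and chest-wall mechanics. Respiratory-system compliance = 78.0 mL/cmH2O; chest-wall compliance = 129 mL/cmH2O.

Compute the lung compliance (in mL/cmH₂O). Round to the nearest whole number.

1/CL = 1/Crs − 1/Ccw.
1/CL = 1/78.0 − 1/129 = 0.005069.
CL = 197.28 mL/cmH2O.

197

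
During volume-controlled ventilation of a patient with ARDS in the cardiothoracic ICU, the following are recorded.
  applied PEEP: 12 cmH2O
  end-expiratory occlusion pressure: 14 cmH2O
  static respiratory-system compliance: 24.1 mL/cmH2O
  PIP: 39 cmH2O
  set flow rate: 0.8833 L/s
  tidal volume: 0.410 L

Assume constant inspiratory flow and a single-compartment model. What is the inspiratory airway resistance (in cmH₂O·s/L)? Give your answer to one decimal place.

9.0

Total PEEP = 14 cmH2O (set 12 + intrinsic 2); this is the baseline alveolar pressure.
Equation of motion (constant flow): PIP = Vt/C + R·V̇ + PEEP.
R·V̇ = PIP − Vt/C − PEEP = 39 − 410/24.1 − 14 = 39 − 17.012 − 14 = 7.988 cmH2O.
R = 7.988 / 0.8833 = 9.043 cmH2O·s/L.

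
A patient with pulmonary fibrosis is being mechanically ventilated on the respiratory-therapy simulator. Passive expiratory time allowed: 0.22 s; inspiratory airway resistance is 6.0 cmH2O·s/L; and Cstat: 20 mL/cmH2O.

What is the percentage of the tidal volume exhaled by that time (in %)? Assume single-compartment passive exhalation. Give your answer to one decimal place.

84.0

τ = R × C = 6.0 × 20 mL/cmH2O = 6.0 × 0.020 L/cmH2O = 0.12 s.
Passive exhalation: V(t)/V₀ = e^(−t/τ) = e^(−0.22/0.12) = 0.1599.
Fraction exhaled = 1 − 0.1599 = 0.8401 → 84.01%.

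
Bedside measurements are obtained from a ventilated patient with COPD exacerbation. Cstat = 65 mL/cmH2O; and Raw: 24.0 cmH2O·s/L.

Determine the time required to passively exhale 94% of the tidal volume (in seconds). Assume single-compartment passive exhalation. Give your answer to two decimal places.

4.39

τ = R × C = 24.0 × 65 mL/cmH2O = 24.0 × 0.065 L/cmH2O = 1.56 s.
Exhaled fraction f = 1 − e^(−t/τ) → t = −τ·ln(1 − f) = −1.56·ln(0.06) = 4.389 s.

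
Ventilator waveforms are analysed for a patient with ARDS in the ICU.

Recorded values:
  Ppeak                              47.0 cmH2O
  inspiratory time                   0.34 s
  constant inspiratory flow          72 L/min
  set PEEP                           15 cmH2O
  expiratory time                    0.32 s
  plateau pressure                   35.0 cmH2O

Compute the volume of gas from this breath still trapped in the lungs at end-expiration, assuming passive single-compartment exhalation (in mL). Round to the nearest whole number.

85

Flow: 72 L/min ÷ 60 = 1.2 L/s.
Vt = flow × Ti = 1.2 L/s × 0.34 s × 1000 mL/L = 408.0 mL.
R = (PIP − Pplat)/V̇ = (47.0 − 35.0) / 1.2 = 12.0/1.2 = 10.0 cmH2O·s/L.
C = Vt/(Pplat − PEEP) = 408.0 / (35.0 − 15) = 408.0/20.0 = 20.4 mL/cmH2O.
τ = R × C = 10.0 × 0.0204 L/cmH2O = 0.204 s.
Fraction remaining = e^(−Te/τ) = e^(−0.32/0.204) = 0.2083.
Trapped volume = 408.0 × 0.2083 = 84.986 mL.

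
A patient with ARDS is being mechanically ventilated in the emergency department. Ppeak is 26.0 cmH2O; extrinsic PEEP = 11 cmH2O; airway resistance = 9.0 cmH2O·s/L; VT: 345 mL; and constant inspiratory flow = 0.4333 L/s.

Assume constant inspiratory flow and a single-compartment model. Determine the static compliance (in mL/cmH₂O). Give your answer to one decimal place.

Equation of motion (constant flow): PIP = Vt/C + R·V̇ + PEEP.
Vt/C = PIP − R·V̇ − PEEP = 26.0 − 9.0×0.4333 − 11 = 26.0 − 3.9 − 11 = 11.1 cmH2O.
C = Vt / 11.1 = 345 / 11.1 = 31.081 mL/cmH2O.

31.1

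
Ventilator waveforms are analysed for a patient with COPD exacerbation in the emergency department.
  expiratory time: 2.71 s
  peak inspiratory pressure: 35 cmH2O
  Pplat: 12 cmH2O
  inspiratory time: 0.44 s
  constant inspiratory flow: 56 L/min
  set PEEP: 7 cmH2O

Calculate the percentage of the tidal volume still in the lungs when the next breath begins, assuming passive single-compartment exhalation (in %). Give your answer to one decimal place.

Flow: 56 L/min ÷ 60 = 0.9333 L/s.
Vt = flow × Ti = 0.9333 L/s × 0.44 s × 1000 mL/L = 410.65 mL.
R = (PIP − Pplat)/V̇ = (35 − 12) / 0.9333 = 23.0/0.9333 = 24.644 cmH2O·s/L.
C = Vt/(Pplat − PEEP) = 410.65 / (12 − 7) = 410.65/5.0 = 82.13 mL/cmH2O.
τ = R × C = 24.644 × 0.08213 L/cmH2O = 2.024 s.
Fraction remaining at end-expiration = e^(−Te/τ) = e^(−2.71/2.024) = 0.2621 → 26.21%.

26.2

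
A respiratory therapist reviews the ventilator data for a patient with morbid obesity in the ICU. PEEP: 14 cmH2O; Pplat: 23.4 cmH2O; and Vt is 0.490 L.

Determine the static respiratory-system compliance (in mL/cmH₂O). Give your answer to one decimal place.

Cstat = Vt / (Pplat − PEEP) = 490 / (23.4 − 14) = 490 / 9.4 = 52.128 mL/cmH2O.

52.1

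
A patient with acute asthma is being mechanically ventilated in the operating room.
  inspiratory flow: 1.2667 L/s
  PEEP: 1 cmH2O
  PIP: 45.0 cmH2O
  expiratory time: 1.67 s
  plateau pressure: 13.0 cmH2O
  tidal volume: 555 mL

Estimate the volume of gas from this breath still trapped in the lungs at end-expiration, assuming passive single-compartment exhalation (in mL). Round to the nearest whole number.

133

R = (PIP − Pplat)/V̇ = (45.0 − 13.0) / 1.2667 = 32.0/1.2667 = 25.262 cmH2O·s/L.
C = Vt/(Pplat − PEEP) = 555.0 / (13.0 − 1) = 555.0/12.0 = 46.25 mL/cmH2O.
τ = R × C = 25.262 × 0.04625 L/cmH2O = 1.168 s.
Fraction remaining = e^(−Te/τ) = e^(−1.67/1.168) = 0.2394.
Trapped volume = 555.0 × 0.2394 = 132.87 mL.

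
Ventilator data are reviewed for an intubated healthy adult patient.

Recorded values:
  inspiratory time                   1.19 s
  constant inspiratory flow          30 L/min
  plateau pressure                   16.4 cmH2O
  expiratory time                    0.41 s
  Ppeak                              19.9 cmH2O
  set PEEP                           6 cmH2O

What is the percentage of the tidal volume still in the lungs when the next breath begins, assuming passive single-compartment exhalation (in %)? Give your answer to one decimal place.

Flow: 30 L/min ÷ 60 = 0.5 L/s.
Vt = flow × Ti = 0.5 L/s × 1.19 s × 1000 mL/L = 595.0 mL.
R = (PIP − Pplat)/V̇ = (19.9 − 16.4) / 0.5 = 3.5/0.5 = 7.0 cmH2O·s/L.
C = Vt/(Pplat − PEEP) = 595.0 / (16.4 − 6) = 595.0/10.4 = 57.212 mL/cmH2O.
τ = R × C = 7.0 × 0.05721 L/cmH2O = 0.4005 s.
Fraction remaining at end-expiration = e^(−Te/τ) = e^(−0.41/0.4005) = 0.3593 → 35.93%.

35.9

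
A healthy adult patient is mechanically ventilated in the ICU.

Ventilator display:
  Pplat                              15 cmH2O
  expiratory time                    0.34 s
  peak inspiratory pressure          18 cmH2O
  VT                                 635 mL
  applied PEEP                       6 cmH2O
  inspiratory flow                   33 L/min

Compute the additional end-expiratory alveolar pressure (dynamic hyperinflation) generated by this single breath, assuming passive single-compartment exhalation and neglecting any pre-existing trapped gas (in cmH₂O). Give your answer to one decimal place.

Flow: 33 L/min ÷ 60 = 0.55 L/s.
R = (PIP − Pplat)/V̇ = (18 − 15) / 0.55 = 3.0/0.55 = 5.455 cmH2O·s/L.
C = Vt/(Pplat − PEEP) = 635.0 / (15 − 6) = 635.0/9.0 = 70.556 mL/cmH2O.
τ = R × C = 5.455 × 0.07056 L/cmH2O = 0.3849 s.
Fraction remaining = e^(−Te/τ) = e^(−0.34/0.3849) = 0.4134; trapped volume = 635.0 × 0.4134 = 262.51 mL.
Additional alveolar pressure from trapping ≈ V_trapped / C = 262.51 / 70.556 = 3.721 cmH2O.

3.7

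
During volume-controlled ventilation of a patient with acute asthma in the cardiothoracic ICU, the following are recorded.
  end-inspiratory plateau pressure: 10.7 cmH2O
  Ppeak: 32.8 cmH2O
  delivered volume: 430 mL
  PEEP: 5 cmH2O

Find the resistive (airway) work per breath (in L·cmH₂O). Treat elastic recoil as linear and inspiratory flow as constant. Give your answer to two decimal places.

With constant inspiratory flow the resistive pressure is constant at PIP − Pplat = 32.8 − 10.7 = 22.1 cmH2O, so resistive work = 22.1 × 0.430 = 9.503 L·cmH2O.

9.50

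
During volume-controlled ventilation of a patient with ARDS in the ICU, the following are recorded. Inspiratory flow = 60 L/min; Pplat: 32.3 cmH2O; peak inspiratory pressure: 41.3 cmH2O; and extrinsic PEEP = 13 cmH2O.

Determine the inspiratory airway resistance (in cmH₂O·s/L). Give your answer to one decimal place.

Flow: 60 L/min ÷ 60 = 1 L/s.
Raw = (PIP − Pplat) / flow = (41.3 − 32.3) / 1 = 9.0 / 1 = 9.0 cmH2O·s/L.

9.0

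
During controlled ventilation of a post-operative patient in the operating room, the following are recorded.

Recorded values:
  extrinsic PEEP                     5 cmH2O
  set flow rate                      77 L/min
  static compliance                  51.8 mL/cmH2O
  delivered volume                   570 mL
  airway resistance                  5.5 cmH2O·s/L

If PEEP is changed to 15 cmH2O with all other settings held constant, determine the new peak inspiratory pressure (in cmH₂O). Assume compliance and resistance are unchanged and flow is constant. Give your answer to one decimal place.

33.1

Flow: 77 L/min ÷ 60 = 1.2833 L/s.
PIP = Vt/C + R·V̇ + PEEP (constant-flow equation of motion).
Only the baseline term changes: ΔPIP = ΔPEEP = 15 − 5 = 10.0 cmH2O.
Original PIP = 570/51.8 + 5.5×1.2833 + 5 = 23.062 cmH2O; new PIP = 23.062 + (10.0) = 33.062 cmH2O.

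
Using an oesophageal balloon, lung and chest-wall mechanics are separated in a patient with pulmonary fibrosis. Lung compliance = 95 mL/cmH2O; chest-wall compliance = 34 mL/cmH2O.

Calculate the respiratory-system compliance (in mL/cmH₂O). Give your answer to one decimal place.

25.0

Lung and chest wall are elastances in series: 1/Crs = 1/CL + 1/Ccw.
1/Crs = 1/95 + 1/34 = 0.03994.
Crs = 25.038 mL/cmH2O.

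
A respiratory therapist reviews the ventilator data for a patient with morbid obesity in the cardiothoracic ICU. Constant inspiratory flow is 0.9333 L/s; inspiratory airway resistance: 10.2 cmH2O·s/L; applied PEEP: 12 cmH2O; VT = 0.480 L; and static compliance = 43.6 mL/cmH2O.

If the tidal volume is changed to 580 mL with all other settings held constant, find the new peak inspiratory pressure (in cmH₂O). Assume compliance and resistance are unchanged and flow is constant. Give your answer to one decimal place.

34.8

PIP = Vt/C + R·V̇ + PEEP (constant-flow equation of motion).
Only the elastic term changes: ΔPIP = ΔVt / C = (580 − 480) / 43.6 = 2.294 cmH2O.
Original PIP = 480/43.6 + 10.2×0.9333 + 12 = 32.529 cmH2O; new PIP = 32.529 + (2.294) = 34.823 cmH2O.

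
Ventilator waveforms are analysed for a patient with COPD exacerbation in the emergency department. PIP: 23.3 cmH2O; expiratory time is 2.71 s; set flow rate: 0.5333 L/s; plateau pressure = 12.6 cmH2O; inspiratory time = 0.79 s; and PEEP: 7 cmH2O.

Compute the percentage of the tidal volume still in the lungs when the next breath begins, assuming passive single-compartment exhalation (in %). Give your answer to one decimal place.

Vt = flow × Ti = 0.5333 L/s × 0.79 s × 1000 mL/L = 421.31 mL.
R = (PIP − Pplat)/V̇ = (23.3 − 12.6) / 0.5333 = 10.7/0.5333 = 20.064 cmH2O·s/L.
C = Vt/(Pplat − PEEP) = 421.31 / (12.6 − 7) = 421.31/5.6 = 75.234 mL/cmH2O.
τ = R × C = 20.064 × 0.07523 L/cmH2O = 1.509 s.
Fraction remaining at end-expiration = e^(−Te/τ) = e^(−2.71/1.509) = 0.166 → 16.6%.

16.6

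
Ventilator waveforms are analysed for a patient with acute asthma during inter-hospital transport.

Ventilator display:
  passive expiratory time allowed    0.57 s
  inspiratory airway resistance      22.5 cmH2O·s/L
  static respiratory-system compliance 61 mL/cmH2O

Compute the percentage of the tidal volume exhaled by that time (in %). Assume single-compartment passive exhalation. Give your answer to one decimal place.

τ = R × C = 22.5 × 61 mL/cmH2O = 22.5 × 0.061 L/cmH2O = 1.373 s.
Passive exhalation: V(t)/V₀ = e^(−t/τ) = e^(−0.57/1.373) = 0.6602.
Fraction exhaled = 1 − 0.6602 = 0.3398 → 33.98%.

34.0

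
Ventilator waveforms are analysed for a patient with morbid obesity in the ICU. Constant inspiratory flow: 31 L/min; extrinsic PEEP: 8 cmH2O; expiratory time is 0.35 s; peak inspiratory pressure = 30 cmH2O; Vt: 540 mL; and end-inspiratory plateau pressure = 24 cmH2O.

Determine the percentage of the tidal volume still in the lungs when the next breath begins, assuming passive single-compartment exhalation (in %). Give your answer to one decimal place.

40.9

Flow: 31 L/min ÷ 60 = 0.5167 L/s.
R = (PIP − Pplat)/V̇ = (30 − 24) / 0.5167 = 6.0/0.5167 = 11.612 cmH2O·s/L.
C = Vt/(Pplat − PEEP) = 540.0 / (24 − 8) = 540.0/16.0 = 33.75 mL/cmH2O.
τ = R × C = 11.612 × 0.03375 L/cmH2O = 0.3919 s.
Fraction remaining at end-expiration = e^(−Te/τ) = e^(−0.35/0.3919) = 0.4094 → 40.94%.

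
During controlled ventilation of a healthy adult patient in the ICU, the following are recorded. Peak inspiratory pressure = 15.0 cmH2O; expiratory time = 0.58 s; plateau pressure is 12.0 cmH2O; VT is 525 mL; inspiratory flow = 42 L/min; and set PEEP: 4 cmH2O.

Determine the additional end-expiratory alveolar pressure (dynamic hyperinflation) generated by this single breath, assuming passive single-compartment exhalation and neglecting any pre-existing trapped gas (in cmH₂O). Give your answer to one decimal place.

1.0

Flow: 42 L/min ÷ 60 = 0.7 L/s.
R = (PIP − Pplat)/V̇ = (15.0 − 12.0) / 0.7 = 3.0/0.7 = 4.286 cmH2O·s/L.
C = Vt/(Pplat − PEEP) = 525.0 / (12.0 − 4) = 525.0/8.0 = 65.625 mL/cmH2O.
τ = R × C = 4.286 × 0.06563 L/cmH2O = 0.2813 s.
Fraction remaining = e^(−Te/τ) = e^(−0.58/0.2813) = 0.1272; trapped volume = 525.0 × 0.1272 = 66.78 mL.
Additional alveolar pressure from trapping ≈ V_trapped / C = 66.78 / 65.625 = 1.018 cmH2O.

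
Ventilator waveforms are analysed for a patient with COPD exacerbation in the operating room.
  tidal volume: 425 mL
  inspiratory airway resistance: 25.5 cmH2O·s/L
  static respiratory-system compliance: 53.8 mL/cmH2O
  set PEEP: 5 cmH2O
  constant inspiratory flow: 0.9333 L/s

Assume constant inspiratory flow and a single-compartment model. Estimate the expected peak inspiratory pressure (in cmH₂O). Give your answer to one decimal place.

36.7

Equation of motion (constant flow): PIP = Vt/C + R·V̇ + PEEP.
PIP = 425/53.8 + 25.5×0.9333 + 5 = 7.9 + 23.799 + 5 = 36.699 cmH2O.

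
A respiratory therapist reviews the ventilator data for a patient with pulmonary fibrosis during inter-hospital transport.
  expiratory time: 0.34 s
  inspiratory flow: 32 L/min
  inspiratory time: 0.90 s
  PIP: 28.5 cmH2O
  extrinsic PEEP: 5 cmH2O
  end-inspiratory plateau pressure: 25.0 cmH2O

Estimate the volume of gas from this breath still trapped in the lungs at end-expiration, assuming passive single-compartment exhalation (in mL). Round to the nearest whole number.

55

Flow: 32 L/min ÷ 60 = 0.5333 L/s.
Vt = flow × Ti = 0.5333 L/s × 0.90 s × 1000 mL/L = 479.97 mL.
R = (PIP − Pplat)/V̇ = (28.5 − 25.0) / 0.5333 = 3.5/0.5333 = 6.563 cmH2O·s/L.
C = Vt/(Pplat − PEEP) = 479.97 / (25.0 − 5) = 479.97/20.0 = 23.999 mL/cmH2O.
τ = R × C = 6.563 × 0.024 L/cmH2O = 0.1575 s.
Fraction remaining = e^(−Te/τ) = e^(−0.34/0.1575) = 0.1155.
Trapped volume = 479.97 × 0.1155 = 55.437 mL.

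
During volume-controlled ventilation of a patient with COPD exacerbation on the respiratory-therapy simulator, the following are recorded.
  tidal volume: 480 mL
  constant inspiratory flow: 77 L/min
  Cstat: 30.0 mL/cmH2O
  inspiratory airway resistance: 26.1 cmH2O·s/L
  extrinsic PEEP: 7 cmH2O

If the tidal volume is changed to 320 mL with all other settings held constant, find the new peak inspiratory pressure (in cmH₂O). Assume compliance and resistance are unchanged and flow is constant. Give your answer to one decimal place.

Flow: 77 L/min ÷ 60 = 1.2833 L/s.
PIP = Vt/C + R·V̇ + PEEP (constant-flow equation of motion).
Only the elastic term changes: ΔPIP = ΔVt / C = (320 − 480) / 30.0 = -5.333 cmH2O.
Original PIP = 480/30.0 + 26.1×1.2833 + 7 = 56.494 cmH2O; new PIP = 56.494 + (-5.333) = 51.161 cmH2O.

51.2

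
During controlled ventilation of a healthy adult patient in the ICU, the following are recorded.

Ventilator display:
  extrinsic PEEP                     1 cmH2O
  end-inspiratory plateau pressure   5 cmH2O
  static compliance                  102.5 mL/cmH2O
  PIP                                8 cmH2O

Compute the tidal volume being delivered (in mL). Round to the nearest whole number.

Vt = Cstat × (Pplat − PEEP) = 102.5 × (5 − 1) = 102.5 × 4.0 = 410.0 mL.

410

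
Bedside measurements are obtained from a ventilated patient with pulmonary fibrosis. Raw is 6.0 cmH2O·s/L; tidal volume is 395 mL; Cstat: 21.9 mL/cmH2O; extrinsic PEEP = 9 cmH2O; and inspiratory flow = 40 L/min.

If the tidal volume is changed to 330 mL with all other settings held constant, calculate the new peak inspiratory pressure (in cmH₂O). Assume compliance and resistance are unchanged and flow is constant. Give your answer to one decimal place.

Flow: 40 L/min ÷ 60 = 0.6667 L/s.
PIP = Vt/C + R·V̇ + PEEP (constant-flow equation of motion).
Only the elastic term changes: ΔPIP = ΔVt / C = (330 − 395) / 21.9 = -2.968 cmH2O.
Original PIP = 395/21.9 + 6.0×0.6667 + 9 = 31.037 cmH2O; new PIP = 31.037 + (-2.968) = 28.069 cmH2O.

28.1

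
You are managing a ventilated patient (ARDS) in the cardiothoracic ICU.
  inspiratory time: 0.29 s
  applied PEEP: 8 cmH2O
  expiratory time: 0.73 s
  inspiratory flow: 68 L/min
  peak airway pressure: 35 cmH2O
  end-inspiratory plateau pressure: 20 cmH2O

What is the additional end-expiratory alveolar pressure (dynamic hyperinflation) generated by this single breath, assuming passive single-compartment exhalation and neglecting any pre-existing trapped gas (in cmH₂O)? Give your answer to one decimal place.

1.6

Flow: 68 L/min ÷ 60 = 1.1333 L/s.
Vt = flow × Ti = 1.1333 L/s × 0.29 s × 1000 mL/L = 328.66 mL.
R = (PIP − Pplat)/V̇ = (35 − 20) / 1.1333 = 15.0/1.1333 = 13.236 cmH2O·s/L.
C = Vt/(Pplat − PEEP) = 328.66 / (20 − 8) = 328.66/12.0 = 27.388 mL/cmH2O.
τ = R × C = 13.236 × 0.02739 L/cmH2O = 0.3625 s.
Fraction remaining = e^(−Te/τ) = e^(−0.73/0.3625) = 0.1335; trapped volume = 328.66 × 0.1335 = 43.876 mL.
Additional alveolar pressure from trapping ≈ V_trapped / C = 43.876 / 27.388 = 1.602 cmH2O.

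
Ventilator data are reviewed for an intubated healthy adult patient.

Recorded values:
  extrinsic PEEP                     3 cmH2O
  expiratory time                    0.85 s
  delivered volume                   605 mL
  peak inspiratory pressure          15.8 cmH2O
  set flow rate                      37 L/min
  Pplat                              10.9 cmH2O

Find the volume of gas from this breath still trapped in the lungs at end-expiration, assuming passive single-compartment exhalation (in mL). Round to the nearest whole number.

150

Flow: 37 L/min ÷ 60 = 0.6167 L/s.
R = (PIP − Pplat)/V̇ = (15.8 − 10.9) / 0.6167 = 4.9/0.6167 = 7.946 cmH2O·s/L.
C = Vt/(Pplat − PEEP) = 605.0 / (10.9 − 3) = 605.0/7.9 = 76.582 mL/cmH2O.
τ = R × C = 7.946 × 0.07658 L/cmH2O = 0.6085 s.
Fraction remaining = e^(−Te/τ) = e^(−0.85/0.6085) = 0.2474.
Trapped volume = 605.0 × 0.2474 = 149.68 mL.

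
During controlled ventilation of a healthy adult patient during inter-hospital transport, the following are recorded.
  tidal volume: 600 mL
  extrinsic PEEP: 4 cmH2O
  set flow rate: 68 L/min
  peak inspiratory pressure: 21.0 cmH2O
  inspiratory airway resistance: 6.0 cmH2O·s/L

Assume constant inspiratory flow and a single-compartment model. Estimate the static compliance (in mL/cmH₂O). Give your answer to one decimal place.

Flow: 68 L/min ÷ 60 = 1.1333 L/s.
Equation of motion (constant flow): PIP = Vt/C + R·V̇ + PEEP.
Vt/C = PIP − R·V̇ − PEEP = 21.0 − 6.0×1.1333 − 4 = 21.0 − 6.8 − 4 = 10.2 cmH2O.
C = Vt / 10.2 = 600 / 10.2 = 58.824 mL/cmH2O.

58.8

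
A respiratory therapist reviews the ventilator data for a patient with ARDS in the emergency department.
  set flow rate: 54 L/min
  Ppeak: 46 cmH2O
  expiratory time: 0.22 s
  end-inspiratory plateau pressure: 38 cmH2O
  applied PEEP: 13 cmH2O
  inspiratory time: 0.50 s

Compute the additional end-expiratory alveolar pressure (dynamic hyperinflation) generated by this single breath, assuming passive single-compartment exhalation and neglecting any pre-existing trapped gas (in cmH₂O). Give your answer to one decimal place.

Flow: 54 L/min ÷ 60 = 0.9 L/s.
Vt = flow × Ti = 0.9 L/s × 0.50 s × 1000 mL/L = 450.0 mL.
R = (PIP − Pplat)/V̇ = (46 − 38) / 0.9 = 8.0/0.9 = 8.889 cmH2O·s/L.
C = Vt/(Pplat − PEEP) = 450.0 / (38 − 13) = 450.0/25.0 = 18.0 mL/cmH2O.
τ = R × C = 8.889 × 0.018 L/cmH2O = 0.16 s.
Fraction remaining = e^(−Te/τ) = e^(−0.22/0.16) = 0.2528; trapped volume = 450.0 × 0.2528 = 113.76 mL.
Additional alveolar pressure from trapping ≈ V_trapped / C = 113.76 / 18.0 = 6.32 cmH2O.

6.3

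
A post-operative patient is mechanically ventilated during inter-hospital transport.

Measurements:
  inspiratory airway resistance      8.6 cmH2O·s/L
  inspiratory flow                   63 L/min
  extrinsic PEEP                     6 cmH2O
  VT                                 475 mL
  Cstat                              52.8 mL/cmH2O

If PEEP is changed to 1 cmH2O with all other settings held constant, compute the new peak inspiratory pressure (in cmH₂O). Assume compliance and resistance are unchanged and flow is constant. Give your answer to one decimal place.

19.0

Flow: 63 L/min ÷ 60 = 1.05 L/s.
PIP = Vt/C + R·V̇ + PEEP (constant-flow equation of motion).
Only the baseline term changes: ΔPIP = ΔPEEP = 1 − 6 = -5.0 cmH2O.
Original PIP = 475/52.8 + 8.6×1.05 + 6 = 24.026 cmH2O; new PIP = 24.026 + (-5.0) = 19.026 cmH2O.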